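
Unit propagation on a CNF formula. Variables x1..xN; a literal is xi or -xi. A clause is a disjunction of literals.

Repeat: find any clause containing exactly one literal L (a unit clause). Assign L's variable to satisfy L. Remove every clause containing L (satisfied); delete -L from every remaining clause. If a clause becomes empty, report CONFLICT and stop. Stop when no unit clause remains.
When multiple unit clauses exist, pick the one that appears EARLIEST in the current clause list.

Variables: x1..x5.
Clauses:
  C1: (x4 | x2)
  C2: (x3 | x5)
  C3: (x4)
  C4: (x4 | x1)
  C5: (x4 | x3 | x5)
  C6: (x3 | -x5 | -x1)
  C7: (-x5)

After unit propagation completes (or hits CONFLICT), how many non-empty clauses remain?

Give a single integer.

Answer: 0

Derivation:
unit clause [4] forces x4=T; simplify:
  satisfied 4 clause(s); 3 remain; assigned so far: [4]
unit clause [-5] forces x5=F; simplify:
  drop 5 from [3, 5] -> [3]
  satisfied 2 clause(s); 1 remain; assigned so far: [4, 5]
unit clause [3] forces x3=T; simplify:
  satisfied 1 clause(s); 0 remain; assigned so far: [3, 4, 5]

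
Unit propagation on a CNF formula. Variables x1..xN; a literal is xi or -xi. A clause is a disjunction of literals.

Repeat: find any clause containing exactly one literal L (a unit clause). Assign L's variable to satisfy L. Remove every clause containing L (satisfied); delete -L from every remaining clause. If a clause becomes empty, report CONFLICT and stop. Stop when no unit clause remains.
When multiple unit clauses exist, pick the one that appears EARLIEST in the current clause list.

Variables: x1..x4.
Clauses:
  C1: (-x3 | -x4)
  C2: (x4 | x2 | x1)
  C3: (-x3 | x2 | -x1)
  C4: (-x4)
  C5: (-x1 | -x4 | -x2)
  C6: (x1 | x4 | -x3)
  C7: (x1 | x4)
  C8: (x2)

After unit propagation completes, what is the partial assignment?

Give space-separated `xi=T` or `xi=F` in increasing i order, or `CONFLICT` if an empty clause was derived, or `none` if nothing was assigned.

unit clause [-4] forces x4=F; simplify:
  drop 4 from [4, 2, 1] -> [2, 1]
  drop 4 from [1, 4, -3] -> [1, -3]
  drop 4 from [1, 4] -> [1]
  satisfied 3 clause(s); 5 remain; assigned so far: [4]
unit clause [1] forces x1=T; simplify:
  drop -1 from [-3, 2, -1] -> [-3, 2]
  satisfied 3 clause(s); 2 remain; assigned so far: [1, 4]
unit clause [2] forces x2=T; simplify:
  satisfied 2 clause(s); 0 remain; assigned so far: [1, 2, 4]

Answer: x1=T x2=T x4=F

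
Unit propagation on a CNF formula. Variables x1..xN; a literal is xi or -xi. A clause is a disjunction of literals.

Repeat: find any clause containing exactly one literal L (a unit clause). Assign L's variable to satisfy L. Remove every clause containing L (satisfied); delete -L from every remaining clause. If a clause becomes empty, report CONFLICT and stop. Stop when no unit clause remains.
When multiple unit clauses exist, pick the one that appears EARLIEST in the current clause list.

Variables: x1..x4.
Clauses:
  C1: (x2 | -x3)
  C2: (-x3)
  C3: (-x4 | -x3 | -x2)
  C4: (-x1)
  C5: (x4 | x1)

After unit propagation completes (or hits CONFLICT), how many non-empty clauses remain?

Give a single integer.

unit clause [-3] forces x3=F; simplify:
  satisfied 3 clause(s); 2 remain; assigned so far: [3]
unit clause [-1] forces x1=F; simplify:
  drop 1 from [4, 1] -> [4]
  satisfied 1 clause(s); 1 remain; assigned so far: [1, 3]
unit clause [4] forces x4=T; simplify:
  satisfied 1 clause(s); 0 remain; assigned so far: [1, 3, 4]

Answer: 0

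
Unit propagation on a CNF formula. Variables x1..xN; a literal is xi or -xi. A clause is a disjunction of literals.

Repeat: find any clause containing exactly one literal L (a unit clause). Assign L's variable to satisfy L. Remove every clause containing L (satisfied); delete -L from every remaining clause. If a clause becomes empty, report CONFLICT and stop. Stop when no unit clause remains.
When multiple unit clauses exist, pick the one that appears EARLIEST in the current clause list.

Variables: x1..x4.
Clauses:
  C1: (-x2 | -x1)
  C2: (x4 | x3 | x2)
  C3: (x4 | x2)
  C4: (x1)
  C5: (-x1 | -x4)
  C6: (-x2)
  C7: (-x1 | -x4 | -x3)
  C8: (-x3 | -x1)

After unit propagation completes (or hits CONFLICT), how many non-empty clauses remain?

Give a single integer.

unit clause [1] forces x1=T; simplify:
  drop -1 from [-2, -1] -> [-2]
  drop -1 from [-1, -4] -> [-4]
  drop -1 from [-1, -4, -3] -> [-4, -3]
  drop -1 from [-3, -1] -> [-3]
  satisfied 1 clause(s); 7 remain; assigned so far: [1]
unit clause [-2] forces x2=F; simplify:
  drop 2 from [4, 3, 2] -> [4, 3]
  drop 2 from [4, 2] -> [4]
  satisfied 2 clause(s); 5 remain; assigned so far: [1, 2]
unit clause [4] forces x4=T; simplify:
  drop -4 from [-4] -> [] (empty!)
  drop -4 from [-4, -3] -> [-3]
  satisfied 2 clause(s); 3 remain; assigned so far: [1, 2, 4]
CONFLICT (empty clause)

Answer: 2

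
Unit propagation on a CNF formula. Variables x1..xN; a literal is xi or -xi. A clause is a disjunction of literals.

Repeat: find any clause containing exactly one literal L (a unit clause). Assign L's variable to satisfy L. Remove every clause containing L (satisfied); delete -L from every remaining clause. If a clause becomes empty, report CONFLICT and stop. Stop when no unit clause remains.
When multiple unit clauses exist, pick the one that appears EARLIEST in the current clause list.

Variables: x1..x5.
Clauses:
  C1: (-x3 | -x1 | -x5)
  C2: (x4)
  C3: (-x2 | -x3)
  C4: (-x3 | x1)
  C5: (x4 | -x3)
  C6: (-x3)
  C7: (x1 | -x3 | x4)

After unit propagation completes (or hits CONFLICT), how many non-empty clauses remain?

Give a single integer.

Answer: 0

Derivation:
unit clause [4] forces x4=T; simplify:
  satisfied 3 clause(s); 4 remain; assigned so far: [4]
unit clause [-3] forces x3=F; simplify:
  satisfied 4 clause(s); 0 remain; assigned so far: [3, 4]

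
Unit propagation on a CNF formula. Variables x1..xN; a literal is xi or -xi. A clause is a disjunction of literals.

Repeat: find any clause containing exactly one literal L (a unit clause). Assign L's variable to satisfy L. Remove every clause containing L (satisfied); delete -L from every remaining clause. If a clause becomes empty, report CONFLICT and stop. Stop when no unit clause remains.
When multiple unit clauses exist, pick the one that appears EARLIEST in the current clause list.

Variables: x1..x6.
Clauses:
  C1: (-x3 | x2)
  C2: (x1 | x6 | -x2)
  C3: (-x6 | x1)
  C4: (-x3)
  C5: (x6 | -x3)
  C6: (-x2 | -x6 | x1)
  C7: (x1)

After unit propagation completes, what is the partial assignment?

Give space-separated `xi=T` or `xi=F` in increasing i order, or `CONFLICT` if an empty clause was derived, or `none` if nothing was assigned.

unit clause [-3] forces x3=F; simplify:
  satisfied 3 clause(s); 4 remain; assigned so far: [3]
unit clause [1] forces x1=T; simplify:
  satisfied 4 clause(s); 0 remain; assigned so far: [1, 3]

Answer: x1=T x3=F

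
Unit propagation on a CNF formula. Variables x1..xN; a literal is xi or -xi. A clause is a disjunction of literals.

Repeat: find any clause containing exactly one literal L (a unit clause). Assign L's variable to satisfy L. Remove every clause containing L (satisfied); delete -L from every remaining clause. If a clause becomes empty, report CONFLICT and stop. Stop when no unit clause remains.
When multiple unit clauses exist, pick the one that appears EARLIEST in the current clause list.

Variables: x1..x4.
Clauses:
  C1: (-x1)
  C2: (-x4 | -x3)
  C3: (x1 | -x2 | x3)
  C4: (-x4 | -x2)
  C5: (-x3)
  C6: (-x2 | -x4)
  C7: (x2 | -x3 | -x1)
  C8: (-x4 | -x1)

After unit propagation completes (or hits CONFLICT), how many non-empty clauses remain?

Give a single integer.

Answer: 0

Derivation:
unit clause [-1] forces x1=F; simplify:
  drop 1 from [1, -2, 3] -> [-2, 3]
  satisfied 3 clause(s); 5 remain; assigned so far: [1]
unit clause [-3] forces x3=F; simplify:
  drop 3 from [-2, 3] -> [-2]
  satisfied 2 clause(s); 3 remain; assigned so far: [1, 3]
unit clause [-2] forces x2=F; simplify:
  satisfied 3 clause(s); 0 remain; assigned so far: [1, 2, 3]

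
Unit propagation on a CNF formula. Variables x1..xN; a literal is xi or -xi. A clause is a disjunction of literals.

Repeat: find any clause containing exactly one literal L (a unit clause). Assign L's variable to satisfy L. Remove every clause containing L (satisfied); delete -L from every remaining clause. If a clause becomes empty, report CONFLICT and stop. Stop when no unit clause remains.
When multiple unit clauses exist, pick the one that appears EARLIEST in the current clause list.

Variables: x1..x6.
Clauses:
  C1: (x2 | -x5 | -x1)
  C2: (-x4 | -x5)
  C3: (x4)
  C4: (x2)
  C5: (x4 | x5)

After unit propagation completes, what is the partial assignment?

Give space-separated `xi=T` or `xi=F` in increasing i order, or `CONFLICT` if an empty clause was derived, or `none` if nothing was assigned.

Answer: x2=T x4=T x5=F

Derivation:
unit clause [4] forces x4=T; simplify:
  drop -4 from [-4, -5] -> [-5]
  satisfied 2 clause(s); 3 remain; assigned so far: [4]
unit clause [-5] forces x5=F; simplify:
  satisfied 2 clause(s); 1 remain; assigned so far: [4, 5]
unit clause [2] forces x2=T; simplify:
  satisfied 1 clause(s); 0 remain; assigned so far: [2, 4, 5]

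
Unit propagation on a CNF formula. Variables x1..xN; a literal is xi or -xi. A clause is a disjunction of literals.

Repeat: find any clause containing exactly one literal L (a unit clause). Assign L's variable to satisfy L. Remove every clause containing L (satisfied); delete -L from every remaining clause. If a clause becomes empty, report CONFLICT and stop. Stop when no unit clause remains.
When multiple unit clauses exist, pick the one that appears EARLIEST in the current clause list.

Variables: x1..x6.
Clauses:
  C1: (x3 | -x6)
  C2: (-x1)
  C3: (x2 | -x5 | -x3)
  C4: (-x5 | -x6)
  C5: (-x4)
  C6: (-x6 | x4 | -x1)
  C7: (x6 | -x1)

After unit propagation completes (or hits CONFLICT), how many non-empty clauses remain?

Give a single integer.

Answer: 3

Derivation:
unit clause [-1] forces x1=F; simplify:
  satisfied 3 clause(s); 4 remain; assigned so far: [1]
unit clause [-4] forces x4=F; simplify:
  satisfied 1 clause(s); 3 remain; assigned so far: [1, 4]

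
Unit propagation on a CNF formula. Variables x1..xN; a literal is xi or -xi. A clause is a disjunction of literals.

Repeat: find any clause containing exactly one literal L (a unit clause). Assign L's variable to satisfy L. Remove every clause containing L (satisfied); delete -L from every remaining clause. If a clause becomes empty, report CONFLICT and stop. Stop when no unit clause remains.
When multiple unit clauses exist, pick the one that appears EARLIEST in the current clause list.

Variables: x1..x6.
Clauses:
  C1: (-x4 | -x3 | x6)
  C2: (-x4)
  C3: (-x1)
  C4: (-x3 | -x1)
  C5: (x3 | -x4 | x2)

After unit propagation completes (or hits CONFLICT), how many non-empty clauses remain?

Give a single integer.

unit clause [-4] forces x4=F; simplify:
  satisfied 3 clause(s); 2 remain; assigned so far: [4]
unit clause [-1] forces x1=F; simplify:
  satisfied 2 clause(s); 0 remain; assigned so far: [1, 4]

Answer: 0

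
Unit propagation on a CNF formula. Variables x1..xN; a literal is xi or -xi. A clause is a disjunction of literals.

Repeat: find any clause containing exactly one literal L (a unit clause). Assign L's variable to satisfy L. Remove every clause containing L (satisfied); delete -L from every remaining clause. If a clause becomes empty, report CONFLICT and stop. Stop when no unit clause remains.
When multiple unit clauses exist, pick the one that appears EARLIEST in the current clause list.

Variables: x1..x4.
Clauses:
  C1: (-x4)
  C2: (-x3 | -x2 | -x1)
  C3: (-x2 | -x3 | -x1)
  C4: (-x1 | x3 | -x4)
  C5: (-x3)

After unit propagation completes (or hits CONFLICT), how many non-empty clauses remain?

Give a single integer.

Answer: 0

Derivation:
unit clause [-4] forces x4=F; simplify:
  satisfied 2 clause(s); 3 remain; assigned so far: [4]
unit clause [-3] forces x3=F; simplify:
  satisfied 3 clause(s); 0 remain; assigned so far: [3, 4]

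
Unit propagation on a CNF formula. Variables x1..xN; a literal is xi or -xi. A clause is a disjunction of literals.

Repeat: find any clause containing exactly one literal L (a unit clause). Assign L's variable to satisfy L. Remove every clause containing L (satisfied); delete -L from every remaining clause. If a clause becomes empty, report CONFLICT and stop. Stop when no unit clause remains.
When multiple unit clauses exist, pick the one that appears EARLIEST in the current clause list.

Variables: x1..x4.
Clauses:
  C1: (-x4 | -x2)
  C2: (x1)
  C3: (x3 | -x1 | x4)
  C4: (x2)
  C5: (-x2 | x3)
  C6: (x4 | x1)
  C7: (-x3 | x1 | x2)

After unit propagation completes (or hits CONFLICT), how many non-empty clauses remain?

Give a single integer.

unit clause [1] forces x1=T; simplify:
  drop -1 from [3, -1, 4] -> [3, 4]
  satisfied 3 clause(s); 4 remain; assigned so far: [1]
unit clause [2] forces x2=T; simplify:
  drop -2 from [-4, -2] -> [-4]
  drop -2 from [-2, 3] -> [3]
  satisfied 1 clause(s); 3 remain; assigned so far: [1, 2]
unit clause [-4] forces x4=F; simplify:
  drop 4 from [3, 4] -> [3]
  satisfied 1 clause(s); 2 remain; assigned so far: [1, 2, 4]
unit clause [3] forces x3=T; simplify:
  satisfied 2 clause(s); 0 remain; assigned so far: [1, 2, 3, 4]

Answer: 0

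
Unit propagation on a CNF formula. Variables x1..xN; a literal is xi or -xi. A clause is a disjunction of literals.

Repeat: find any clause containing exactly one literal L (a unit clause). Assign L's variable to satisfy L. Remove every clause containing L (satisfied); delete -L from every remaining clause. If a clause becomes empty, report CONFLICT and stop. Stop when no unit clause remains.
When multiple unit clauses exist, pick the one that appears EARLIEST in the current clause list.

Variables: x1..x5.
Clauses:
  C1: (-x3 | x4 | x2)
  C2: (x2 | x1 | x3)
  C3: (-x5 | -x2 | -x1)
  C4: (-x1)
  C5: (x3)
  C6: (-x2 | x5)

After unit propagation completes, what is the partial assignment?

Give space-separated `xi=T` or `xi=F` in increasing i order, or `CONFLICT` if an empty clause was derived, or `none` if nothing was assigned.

unit clause [-1] forces x1=F; simplify:
  drop 1 from [2, 1, 3] -> [2, 3]
  satisfied 2 clause(s); 4 remain; assigned so far: [1]
unit clause [3] forces x3=T; simplify:
  drop -3 from [-3, 4, 2] -> [4, 2]
  satisfied 2 clause(s); 2 remain; assigned so far: [1, 3]

Answer: x1=F x3=T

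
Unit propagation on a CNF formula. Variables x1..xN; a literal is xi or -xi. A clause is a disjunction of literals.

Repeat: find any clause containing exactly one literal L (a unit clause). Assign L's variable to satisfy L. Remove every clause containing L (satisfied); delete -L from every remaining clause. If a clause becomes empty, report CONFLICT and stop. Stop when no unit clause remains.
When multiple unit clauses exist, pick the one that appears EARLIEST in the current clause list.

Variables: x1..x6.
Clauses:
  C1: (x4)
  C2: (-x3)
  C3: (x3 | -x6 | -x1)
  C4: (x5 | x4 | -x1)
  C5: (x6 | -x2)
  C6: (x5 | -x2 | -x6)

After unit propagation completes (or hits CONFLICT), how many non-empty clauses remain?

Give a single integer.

unit clause [4] forces x4=T; simplify:
  satisfied 2 clause(s); 4 remain; assigned so far: [4]
unit clause [-3] forces x3=F; simplify:
  drop 3 from [3, -6, -1] -> [-6, -1]
  satisfied 1 clause(s); 3 remain; assigned so far: [3, 4]

Answer: 3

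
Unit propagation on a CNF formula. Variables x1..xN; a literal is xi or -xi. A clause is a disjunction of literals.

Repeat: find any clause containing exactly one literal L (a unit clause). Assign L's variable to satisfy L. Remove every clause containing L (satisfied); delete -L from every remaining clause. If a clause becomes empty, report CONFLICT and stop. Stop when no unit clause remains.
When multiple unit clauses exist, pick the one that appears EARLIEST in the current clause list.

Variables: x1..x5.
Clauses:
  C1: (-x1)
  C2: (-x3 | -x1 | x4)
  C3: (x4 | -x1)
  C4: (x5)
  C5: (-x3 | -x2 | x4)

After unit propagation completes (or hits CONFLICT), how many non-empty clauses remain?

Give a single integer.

Answer: 1

Derivation:
unit clause [-1] forces x1=F; simplify:
  satisfied 3 clause(s); 2 remain; assigned so far: [1]
unit clause [5] forces x5=T; simplify:
  satisfied 1 clause(s); 1 remain; assigned so far: [1, 5]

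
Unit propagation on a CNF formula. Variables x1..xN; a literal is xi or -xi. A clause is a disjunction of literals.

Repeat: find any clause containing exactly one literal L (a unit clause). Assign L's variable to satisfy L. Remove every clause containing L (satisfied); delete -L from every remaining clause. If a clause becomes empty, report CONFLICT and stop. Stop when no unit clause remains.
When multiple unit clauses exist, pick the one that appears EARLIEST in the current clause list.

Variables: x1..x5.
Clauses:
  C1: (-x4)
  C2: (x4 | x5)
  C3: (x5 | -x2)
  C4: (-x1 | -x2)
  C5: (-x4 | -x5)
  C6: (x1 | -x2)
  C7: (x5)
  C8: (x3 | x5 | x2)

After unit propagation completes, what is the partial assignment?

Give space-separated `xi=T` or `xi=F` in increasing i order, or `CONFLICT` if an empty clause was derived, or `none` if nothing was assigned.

unit clause [-4] forces x4=F; simplify:
  drop 4 from [4, 5] -> [5]
  satisfied 2 clause(s); 6 remain; assigned so far: [4]
unit clause [5] forces x5=T; simplify:
  satisfied 4 clause(s); 2 remain; assigned so far: [4, 5]

Answer: x4=F x5=T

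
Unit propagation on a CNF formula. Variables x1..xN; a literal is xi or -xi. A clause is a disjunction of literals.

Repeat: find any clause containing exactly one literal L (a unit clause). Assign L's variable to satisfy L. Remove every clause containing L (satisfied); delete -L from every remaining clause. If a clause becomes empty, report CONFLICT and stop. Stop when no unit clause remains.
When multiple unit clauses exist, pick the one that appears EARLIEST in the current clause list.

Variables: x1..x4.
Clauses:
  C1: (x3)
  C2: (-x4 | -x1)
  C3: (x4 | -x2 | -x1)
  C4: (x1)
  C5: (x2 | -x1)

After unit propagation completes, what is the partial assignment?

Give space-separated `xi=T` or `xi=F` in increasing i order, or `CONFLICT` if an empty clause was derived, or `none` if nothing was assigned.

unit clause [3] forces x3=T; simplify:
  satisfied 1 clause(s); 4 remain; assigned so far: [3]
unit clause [1] forces x1=T; simplify:
  drop -1 from [-4, -1] -> [-4]
  drop -1 from [4, -2, -1] -> [4, -2]
  drop -1 from [2, -1] -> [2]
  satisfied 1 clause(s); 3 remain; assigned so far: [1, 3]
unit clause [-4] forces x4=F; simplify:
  drop 4 from [4, -2] -> [-2]
  satisfied 1 clause(s); 2 remain; assigned so far: [1, 3, 4]
unit clause [-2] forces x2=F; simplify:
  drop 2 from [2] -> [] (empty!)
  satisfied 1 clause(s); 1 remain; assigned so far: [1, 2, 3, 4]
CONFLICT (empty clause)

Answer: CONFLICT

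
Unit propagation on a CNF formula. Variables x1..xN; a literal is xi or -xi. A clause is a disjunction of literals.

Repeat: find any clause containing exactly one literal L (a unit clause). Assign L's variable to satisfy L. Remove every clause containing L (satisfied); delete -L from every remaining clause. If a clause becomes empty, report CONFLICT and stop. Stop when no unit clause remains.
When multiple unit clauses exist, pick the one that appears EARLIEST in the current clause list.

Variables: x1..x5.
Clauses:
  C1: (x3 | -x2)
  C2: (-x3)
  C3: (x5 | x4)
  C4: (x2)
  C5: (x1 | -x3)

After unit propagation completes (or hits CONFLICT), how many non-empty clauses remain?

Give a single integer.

Answer: 1

Derivation:
unit clause [-3] forces x3=F; simplify:
  drop 3 from [3, -2] -> [-2]
  satisfied 2 clause(s); 3 remain; assigned so far: [3]
unit clause [-2] forces x2=F; simplify:
  drop 2 from [2] -> [] (empty!)
  satisfied 1 clause(s); 2 remain; assigned so far: [2, 3]
CONFLICT (empty clause)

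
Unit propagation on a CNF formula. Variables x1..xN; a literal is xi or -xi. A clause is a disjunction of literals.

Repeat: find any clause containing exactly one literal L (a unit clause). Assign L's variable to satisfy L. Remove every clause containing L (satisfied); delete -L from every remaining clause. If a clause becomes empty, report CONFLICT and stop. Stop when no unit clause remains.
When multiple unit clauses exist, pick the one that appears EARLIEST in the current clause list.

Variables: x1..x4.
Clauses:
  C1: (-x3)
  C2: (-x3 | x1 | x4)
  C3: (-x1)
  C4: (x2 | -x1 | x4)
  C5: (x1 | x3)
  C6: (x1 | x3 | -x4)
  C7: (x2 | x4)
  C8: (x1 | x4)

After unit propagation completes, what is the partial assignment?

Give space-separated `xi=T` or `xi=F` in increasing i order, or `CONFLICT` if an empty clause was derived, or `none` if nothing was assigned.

unit clause [-3] forces x3=F; simplify:
  drop 3 from [1, 3] -> [1]
  drop 3 from [1, 3, -4] -> [1, -4]
  satisfied 2 clause(s); 6 remain; assigned so far: [3]
unit clause [-1] forces x1=F; simplify:
  drop 1 from [1] -> [] (empty!)
  drop 1 from [1, -4] -> [-4]
  drop 1 from [1, 4] -> [4]
  satisfied 2 clause(s); 4 remain; assigned so far: [1, 3]
CONFLICT (empty clause)

Answer: CONFLICT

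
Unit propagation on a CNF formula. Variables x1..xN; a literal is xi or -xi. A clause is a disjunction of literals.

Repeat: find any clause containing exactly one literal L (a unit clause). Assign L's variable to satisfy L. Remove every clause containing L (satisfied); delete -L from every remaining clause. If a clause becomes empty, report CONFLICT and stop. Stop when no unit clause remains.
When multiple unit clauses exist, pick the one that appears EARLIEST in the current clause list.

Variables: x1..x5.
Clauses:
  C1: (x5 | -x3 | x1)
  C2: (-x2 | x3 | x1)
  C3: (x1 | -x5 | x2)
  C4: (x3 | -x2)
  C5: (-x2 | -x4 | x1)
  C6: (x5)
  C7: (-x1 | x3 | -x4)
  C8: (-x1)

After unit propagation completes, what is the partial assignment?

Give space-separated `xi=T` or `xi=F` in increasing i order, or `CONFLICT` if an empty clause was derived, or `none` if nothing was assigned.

Answer: x1=F x2=T x3=T x4=F x5=T

Derivation:
unit clause [5] forces x5=T; simplify:
  drop -5 from [1, -5, 2] -> [1, 2]
  satisfied 2 clause(s); 6 remain; assigned so far: [5]
unit clause [-1] forces x1=F; simplify:
  drop 1 from [-2, 3, 1] -> [-2, 3]
  drop 1 from [1, 2] -> [2]
  drop 1 from [-2, -4, 1] -> [-2, -4]
  satisfied 2 clause(s); 4 remain; assigned so far: [1, 5]
unit clause [2] forces x2=T; simplify:
  drop -2 from [-2, 3] -> [3]
  drop -2 from [3, -2] -> [3]
  drop -2 from [-2, -4] -> [-4]
  satisfied 1 clause(s); 3 remain; assigned so far: [1, 2, 5]
unit clause [3] forces x3=T; simplify:
  satisfied 2 clause(s); 1 remain; assigned so far: [1, 2, 3, 5]
unit clause [-4] forces x4=F; simplify:
  satisfied 1 clause(s); 0 remain; assigned so far: [1, 2, 3, 4, 5]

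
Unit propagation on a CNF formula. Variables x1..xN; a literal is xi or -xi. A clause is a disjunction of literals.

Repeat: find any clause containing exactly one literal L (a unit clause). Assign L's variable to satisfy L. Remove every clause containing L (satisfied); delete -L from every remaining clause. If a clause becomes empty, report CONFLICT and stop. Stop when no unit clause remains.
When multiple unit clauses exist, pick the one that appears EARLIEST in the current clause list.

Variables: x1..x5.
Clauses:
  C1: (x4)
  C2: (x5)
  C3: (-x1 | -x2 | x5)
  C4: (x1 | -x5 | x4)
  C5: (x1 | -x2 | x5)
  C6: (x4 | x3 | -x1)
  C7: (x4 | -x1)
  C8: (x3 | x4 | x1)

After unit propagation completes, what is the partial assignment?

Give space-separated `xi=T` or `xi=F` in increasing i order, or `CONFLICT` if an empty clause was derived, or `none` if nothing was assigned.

unit clause [4] forces x4=T; simplify:
  satisfied 5 clause(s); 3 remain; assigned so far: [4]
unit clause [5] forces x5=T; simplify:
  satisfied 3 clause(s); 0 remain; assigned so far: [4, 5]

Answer: x4=T x5=T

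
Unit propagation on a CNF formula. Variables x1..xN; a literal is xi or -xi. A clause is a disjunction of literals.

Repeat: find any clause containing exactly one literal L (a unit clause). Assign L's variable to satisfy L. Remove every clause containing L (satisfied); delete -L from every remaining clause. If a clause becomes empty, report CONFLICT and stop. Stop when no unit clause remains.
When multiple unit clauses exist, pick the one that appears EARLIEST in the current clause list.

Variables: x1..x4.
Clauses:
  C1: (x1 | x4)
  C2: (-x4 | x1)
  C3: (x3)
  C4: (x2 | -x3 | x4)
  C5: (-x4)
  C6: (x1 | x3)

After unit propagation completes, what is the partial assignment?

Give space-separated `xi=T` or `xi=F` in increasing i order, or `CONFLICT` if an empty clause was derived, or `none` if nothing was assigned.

Answer: x1=T x2=T x3=T x4=F

Derivation:
unit clause [3] forces x3=T; simplify:
  drop -3 from [2, -3, 4] -> [2, 4]
  satisfied 2 clause(s); 4 remain; assigned so far: [3]
unit clause [-4] forces x4=F; simplify:
  drop 4 from [1, 4] -> [1]
  drop 4 from [2, 4] -> [2]
  satisfied 2 clause(s); 2 remain; assigned so far: [3, 4]
unit clause [1] forces x1=T; simplify:
  satisfied 1 clause(s); 1 remain; assigned so far: [1, 3, 4]
unit clause [2] forces x2=T; simplify:
  satisfied 1 clause(s); 0 remain; assigned so far: [1, 2, 3, 4]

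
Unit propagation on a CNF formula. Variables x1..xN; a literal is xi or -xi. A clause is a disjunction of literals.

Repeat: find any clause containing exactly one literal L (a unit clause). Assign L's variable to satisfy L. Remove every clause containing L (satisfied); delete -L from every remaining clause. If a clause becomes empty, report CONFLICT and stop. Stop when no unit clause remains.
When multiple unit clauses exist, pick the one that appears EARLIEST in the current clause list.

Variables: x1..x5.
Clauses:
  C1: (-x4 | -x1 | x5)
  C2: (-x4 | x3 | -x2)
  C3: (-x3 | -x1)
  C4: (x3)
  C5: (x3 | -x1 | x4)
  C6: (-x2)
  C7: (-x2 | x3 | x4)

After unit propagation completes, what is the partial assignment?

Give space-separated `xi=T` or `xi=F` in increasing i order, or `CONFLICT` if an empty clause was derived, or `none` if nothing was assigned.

unit clause [3] forces x3=T; simplify:
  drop -3 from [-3, -1] -> [-1]
  satisfied 4 clause(s); 3 remain; assigned so far: [3]
unit clause [-1] forces x1=F; simplify:
  satisfied 2 clause(s); 1 remain; assigned so far: [1, 3]
unit clause [-2] forces x2=F; simplify:
  satisfied 1 clause(s); 0 remain; assigned so far: [1, 2, 3]

Answer: x1=F x2=F x3=T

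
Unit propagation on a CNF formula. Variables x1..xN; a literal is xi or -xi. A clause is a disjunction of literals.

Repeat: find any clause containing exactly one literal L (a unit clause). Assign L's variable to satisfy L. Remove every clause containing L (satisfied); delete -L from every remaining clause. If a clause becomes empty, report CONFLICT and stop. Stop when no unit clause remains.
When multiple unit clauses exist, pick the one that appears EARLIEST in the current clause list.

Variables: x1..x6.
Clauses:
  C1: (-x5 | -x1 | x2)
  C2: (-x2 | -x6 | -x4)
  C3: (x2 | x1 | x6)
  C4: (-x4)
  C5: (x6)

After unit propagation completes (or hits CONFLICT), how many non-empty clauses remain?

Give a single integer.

Answer: 1

Derivation:
unit clause [-4] forces x4=F; simplify:
  satisfied 2 clause(s); 3 remain; assigned so far: [4]
unit clause [6] forces x6=T; simplify:
  satisfied 2 clause(s); 1 remain; assigned so far: [4, 6]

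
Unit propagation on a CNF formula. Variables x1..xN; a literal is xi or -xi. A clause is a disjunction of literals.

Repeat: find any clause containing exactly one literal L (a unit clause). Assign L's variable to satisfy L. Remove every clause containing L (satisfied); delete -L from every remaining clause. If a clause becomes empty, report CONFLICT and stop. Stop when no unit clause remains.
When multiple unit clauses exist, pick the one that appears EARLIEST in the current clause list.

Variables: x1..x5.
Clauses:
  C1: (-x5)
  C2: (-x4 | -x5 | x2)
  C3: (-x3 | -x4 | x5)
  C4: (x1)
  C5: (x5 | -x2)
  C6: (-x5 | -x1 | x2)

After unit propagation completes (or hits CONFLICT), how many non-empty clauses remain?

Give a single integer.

unit clause [-5] forces x5=F; simplify:
  drop 5 from [-3, -4, 5] -> [-3, -4]
  drop 5 from [5, -2] -> [-2]
  satisfied 3 clause(s); 3 remain; assigned so far: [5]
unit clause [1] forces x1=T; simplify:
  satisfied 1 clause(s); 2 remain; assigned so far: [1, 5]
unit clause [-2] forces x2=F; simplify:
  satisfied 1 clause(s); 1 remain; assigned so far: [1, 2, 5]

Answer: 1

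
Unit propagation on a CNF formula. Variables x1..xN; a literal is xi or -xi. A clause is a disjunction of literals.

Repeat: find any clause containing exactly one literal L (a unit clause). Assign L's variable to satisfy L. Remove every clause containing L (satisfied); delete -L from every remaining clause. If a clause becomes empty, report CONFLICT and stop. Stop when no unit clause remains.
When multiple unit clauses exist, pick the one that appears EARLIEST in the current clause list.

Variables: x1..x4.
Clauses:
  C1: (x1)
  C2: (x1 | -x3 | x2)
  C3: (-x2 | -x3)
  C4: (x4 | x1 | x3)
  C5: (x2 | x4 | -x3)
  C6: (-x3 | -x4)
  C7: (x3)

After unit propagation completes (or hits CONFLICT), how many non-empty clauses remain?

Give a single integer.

unit clause [1] forces x1=T; simplify:
  satisfied 3 clause(s); 4 remain; assigned so far: [1]
unit clause [3] forces x3=T; simplify:
  drop -3 from [-2, -3] -> [-2]
  drop -3 from [2, 4, -3] -> [2, 4]
  drop -3 from [-3, -4] -> [-4]
  satisfied 1 clause(s); 3 remain; assigned so far: [1, 3]
unit clause [-2] forces x2=F; simplify:
  drop 2 from [2, 4] -> [4]
  satisfied 1 clause(s); 2 remain; assigned so far: [1, 2, 3]
unit clause [4] forces x4=T; simplify:
  drop -4 from [-4] -> [] (empty!)
  satisfied 1 clause(s); 1 remain; assigned so far: [1, 2, 3, 4]
CONFLICT (empty clause)

Answer: 0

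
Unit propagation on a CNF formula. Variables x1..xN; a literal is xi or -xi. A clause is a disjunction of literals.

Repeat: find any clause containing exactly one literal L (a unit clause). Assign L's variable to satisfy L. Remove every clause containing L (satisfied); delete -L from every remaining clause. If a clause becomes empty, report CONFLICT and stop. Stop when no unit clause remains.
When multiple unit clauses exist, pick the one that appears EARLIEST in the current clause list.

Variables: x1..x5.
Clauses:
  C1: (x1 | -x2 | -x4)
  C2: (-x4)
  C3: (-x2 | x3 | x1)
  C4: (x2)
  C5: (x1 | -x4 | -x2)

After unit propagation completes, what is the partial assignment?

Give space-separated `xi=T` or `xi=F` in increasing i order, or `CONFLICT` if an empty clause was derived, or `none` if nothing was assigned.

Answer: x2=T x4=F

Derivation:
unit clause [-4] forces x4=F; simplify:
  satisfied 3 clause(s); 2 remain; assigned so far: [4]
unit clause [2] forces x2=T; simplify:
  drop -2 from [-2, 3, 1] -> [3, 1]
  satisfied 1 clause(s); 1 remain; assigned so far: [2, 4]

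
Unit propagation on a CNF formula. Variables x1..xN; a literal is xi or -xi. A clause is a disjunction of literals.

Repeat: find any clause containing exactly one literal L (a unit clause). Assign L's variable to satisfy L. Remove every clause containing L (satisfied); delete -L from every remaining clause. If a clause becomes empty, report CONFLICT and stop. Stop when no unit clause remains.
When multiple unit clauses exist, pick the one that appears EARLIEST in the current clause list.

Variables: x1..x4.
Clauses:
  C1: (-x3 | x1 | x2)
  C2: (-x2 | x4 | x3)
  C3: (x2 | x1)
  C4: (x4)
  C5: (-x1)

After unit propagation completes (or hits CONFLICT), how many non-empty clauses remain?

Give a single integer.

Answer: 0

Derivation:
unit clause [4] forces x4=T; simplify:
  satisfied 2 clause(s); 3 remain; assigned so far: [4]
unit clause [-1] forces x1=F; simplify:
  drop 1 from [-3, 1, 2] -> [-3, 2]
  drop 1 from [2, 1] -> [2]
  satisfied 1 clause(s); 2 remain; assigned so far: [1, 4]
unit clause [2] forces x2=T; simplify:
  satisfied 2 clause(s); 0 remain; assigned so far: [1, 2, 4]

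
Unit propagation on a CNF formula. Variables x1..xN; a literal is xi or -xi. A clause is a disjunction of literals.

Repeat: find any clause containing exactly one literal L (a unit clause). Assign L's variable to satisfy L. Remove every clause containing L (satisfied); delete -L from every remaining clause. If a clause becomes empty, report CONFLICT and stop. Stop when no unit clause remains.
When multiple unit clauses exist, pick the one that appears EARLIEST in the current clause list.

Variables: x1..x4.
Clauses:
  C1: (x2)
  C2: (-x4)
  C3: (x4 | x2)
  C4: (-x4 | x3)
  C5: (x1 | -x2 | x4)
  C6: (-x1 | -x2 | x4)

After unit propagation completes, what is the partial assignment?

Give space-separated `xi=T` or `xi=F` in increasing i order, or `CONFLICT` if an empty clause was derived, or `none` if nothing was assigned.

Answer: CONFLICT

Derivation:
unit clause [2] forces x2=T; simplify:
  drop -2 from [1, -2, 4] -> [1, 4]
  drop -2 from [-1, -2, 4] -> [-1, 4]
  satisfied 2 clause(s); 4 remain; assigned so far: [2]
unit clause [-4] forces x4=F; simplify:
  drop 4 from [1, 4] -> [1]
  drop 4 from [-1, 4] -> [-1]
  satisfied 2 clause(s); 2 remain; assigned so far: [2, 4]
unit clause [1] forces x1=T; simplify:
  drop -1 from [-1] -> [] (empty!)
  satisfied 1 clause(s); 1 remain; assigned so far: [1, 2, 4]
CONFLICT (empty clause)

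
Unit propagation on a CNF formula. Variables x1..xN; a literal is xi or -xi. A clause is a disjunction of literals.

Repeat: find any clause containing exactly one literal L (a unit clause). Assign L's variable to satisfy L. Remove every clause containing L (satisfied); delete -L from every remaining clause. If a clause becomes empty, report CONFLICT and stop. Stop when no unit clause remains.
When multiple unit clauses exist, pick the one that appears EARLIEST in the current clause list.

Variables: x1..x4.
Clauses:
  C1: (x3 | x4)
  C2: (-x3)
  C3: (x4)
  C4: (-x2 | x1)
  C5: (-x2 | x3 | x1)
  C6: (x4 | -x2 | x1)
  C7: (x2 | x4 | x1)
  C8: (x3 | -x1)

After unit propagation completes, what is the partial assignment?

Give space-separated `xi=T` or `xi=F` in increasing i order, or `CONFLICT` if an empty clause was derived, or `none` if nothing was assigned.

Answer: x1=F x2=F x3=F x4=T

Derivation:
unit clause [-3] forces x3=F; simplify:
  drop 3 from [3, 4] -> [4]
  drop 3 from [-2, 3, 1] -> [-2, 1]
  drop 3 from [3, -1] -> [-1]
  satisfied 1 clause(s); 7 remain; assigned so far: [3]
unit clause [4] forces x4=T; simplify:
  satisfied 4 clause(s); 3 remain; assigned so far: [3, 4]
unit clause [-1] forces x1=F; simplify:
  drop 1 from [-2, 1] -> [-2]
  drop 1 from [-2, 1] -> [-2]
  satisfied 1 clause(s); 2 remain; assigned so far: [1, 3, 4]
unit clause [-2] forces x2=F; simplify:
  satisfied 2 clause(s); 0 remain; assigned so far: [1, 2, 3, 4]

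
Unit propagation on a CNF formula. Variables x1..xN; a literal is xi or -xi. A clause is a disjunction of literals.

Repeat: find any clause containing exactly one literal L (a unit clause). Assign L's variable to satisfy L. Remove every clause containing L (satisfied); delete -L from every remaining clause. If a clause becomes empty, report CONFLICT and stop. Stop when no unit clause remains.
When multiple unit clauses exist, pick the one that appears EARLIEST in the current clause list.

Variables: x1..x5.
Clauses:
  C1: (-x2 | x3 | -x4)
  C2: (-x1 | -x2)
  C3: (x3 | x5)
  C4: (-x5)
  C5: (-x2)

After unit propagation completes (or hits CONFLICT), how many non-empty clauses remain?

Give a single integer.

unit clause [-5] forces x5=F; simplify:
  drop 5 from [3, 5] -> [3]
  satisfied 1 clause(s); 4 remain; assigned so far: [5]
unit clause [3] forces x3=T; simplify:
  satisfied 2 clause(s); 2 remain; assigned so far: [3, 5]
unit clause [-2] forces x2=F; simplify:
  satisfied 2 clause(s); 0 remain; assigned so far: [2, 3, 5]

Answer: 0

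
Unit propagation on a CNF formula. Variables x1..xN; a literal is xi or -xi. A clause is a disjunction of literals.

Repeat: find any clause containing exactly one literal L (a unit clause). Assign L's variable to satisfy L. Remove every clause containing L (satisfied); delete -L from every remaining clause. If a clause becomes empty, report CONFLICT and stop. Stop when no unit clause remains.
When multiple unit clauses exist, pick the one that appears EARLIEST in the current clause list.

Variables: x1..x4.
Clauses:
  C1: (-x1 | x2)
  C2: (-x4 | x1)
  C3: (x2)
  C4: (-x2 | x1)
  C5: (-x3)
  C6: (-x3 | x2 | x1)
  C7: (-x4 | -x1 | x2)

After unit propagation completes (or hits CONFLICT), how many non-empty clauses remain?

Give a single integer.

unit clause [2] forces x2=T; simplify:
  drop -2 from [-2, 1] -> [1]
  satisfied 4 clause(s); 3 remain; assigned so far: [2]
unit clause [1] forces x1=T; simplify:
  satisfied 2 clause(s); 1 remain; assigned so far: [1, 2]
unit clause [-3] forces x3=F; simplify:
  satisfied 1 clause(s); 0 remain; assigned so far: [1, 2, 3]

Answer: 0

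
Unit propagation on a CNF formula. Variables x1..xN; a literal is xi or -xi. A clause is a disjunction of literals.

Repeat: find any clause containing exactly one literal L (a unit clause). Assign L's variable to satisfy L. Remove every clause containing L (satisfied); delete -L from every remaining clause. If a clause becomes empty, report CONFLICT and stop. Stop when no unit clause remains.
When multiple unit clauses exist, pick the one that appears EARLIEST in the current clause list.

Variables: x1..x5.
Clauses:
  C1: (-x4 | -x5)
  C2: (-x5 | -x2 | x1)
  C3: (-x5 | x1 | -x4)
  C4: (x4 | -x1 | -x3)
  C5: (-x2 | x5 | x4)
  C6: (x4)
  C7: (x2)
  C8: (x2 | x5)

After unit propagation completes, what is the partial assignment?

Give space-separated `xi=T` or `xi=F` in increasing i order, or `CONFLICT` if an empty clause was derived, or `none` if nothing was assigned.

Answer: x2=T x4=T x5=F

Derivation:
unit clause [4] forces x4=T; simplify:
  drop -4 from [-4, -5] -> [-5]
  drop -4 from [-5, 1, -4] -> [-5, 1]
  satisfied 3 clause(s); 5 remain; assigned so far: [4]
unit clause [-5] forces x5=F; simplify:
  drop 5 from [2, 5] -> [2]
  satisfied 3 clause(s); 2 remain; assigned so far: [4, 5]
unit clause [2] forces x2=T; simplify:
  satisfied 2 clause(s); 0 remain; assigned so far: [2, 4, 5]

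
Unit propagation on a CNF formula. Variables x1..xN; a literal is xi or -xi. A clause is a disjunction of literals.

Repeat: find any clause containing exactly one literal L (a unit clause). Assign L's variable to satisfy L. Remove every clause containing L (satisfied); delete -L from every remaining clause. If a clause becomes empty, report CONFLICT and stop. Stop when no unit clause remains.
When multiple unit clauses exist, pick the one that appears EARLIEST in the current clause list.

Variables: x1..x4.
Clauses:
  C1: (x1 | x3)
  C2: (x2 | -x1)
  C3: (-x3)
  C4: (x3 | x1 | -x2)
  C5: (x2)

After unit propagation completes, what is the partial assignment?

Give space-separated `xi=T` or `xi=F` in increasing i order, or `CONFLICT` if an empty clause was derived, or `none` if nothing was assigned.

unit clause [-3] forces x3=F; simplify:
  drop 3 from [1, 3] -> [1]
  drop 3 from [3, 1, -2] -> [1, -2]
  satisfied 1 clause(s); 4 remain; assigned so far: [3]
unit clause [1] forces x1=T; simplify:
  drop -1 from [2, -1] -> [2]
  satisfied 2 clause(s); 2 remain; assigned so far: [1, 3]
unit clause [2] forces x2=T; simplify:
  satisfied 2 clause(s); 0 remain; assigned so far: [1, 2, 3]

Answer: x1=T x2=T x3=F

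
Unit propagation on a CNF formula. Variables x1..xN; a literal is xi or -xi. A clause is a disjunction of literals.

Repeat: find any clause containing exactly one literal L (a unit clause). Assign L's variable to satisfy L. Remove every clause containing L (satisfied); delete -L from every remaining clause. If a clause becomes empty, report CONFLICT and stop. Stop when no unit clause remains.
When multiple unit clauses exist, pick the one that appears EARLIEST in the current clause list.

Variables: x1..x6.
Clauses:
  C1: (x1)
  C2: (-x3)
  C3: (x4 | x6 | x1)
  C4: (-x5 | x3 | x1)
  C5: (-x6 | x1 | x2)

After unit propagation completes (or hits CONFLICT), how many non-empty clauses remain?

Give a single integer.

Answer: 0

Derivation:
unit clause [1] forces x1=T; simplify:
  satisfied 4 clause(s); 1 remain; assigned so far: [1]
unit clause [-3] forces x3=F; simplify:
  satisfied 1 clause(s); 0 remain; assigned so far: [1, 3]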